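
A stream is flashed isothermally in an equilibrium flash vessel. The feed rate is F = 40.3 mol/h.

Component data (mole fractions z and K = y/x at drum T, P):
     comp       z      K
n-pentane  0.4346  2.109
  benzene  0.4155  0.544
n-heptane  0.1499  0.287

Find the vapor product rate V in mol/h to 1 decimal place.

V = 12.6 mol/h

Material balance + equilibrium reduce to Σ zᵢ(Kᵢ−1)/(1+V/F(Kᵢ−1)) = 0.
g(0) = ΣzᵢKᵢ − 1 = 0.1856 and g(1) = 1 − Σzᵢ/Kᵢ = -0.4922, so a root lies in (0, 1).
Newton–Raphson from V/F = 0.5:
  V/F = 0.5000: g = -0.10147, g' = -0.5502 → V/F = 0.3156
  V/F = 0.3156: g = -0.00220, g' = -0.5381 → V/F = 0.3115
Converged at V/F = 0.3115.
Then V = V/F·F = 0.3115·40.3 = 12.6 mol/h and L = F − V = 27.7 mol/h.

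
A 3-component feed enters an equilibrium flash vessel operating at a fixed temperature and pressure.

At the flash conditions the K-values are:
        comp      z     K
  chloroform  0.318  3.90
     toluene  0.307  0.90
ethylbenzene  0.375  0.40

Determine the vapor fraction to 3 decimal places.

Rachford–Rice: g(ψ) = Σ zᵢ(Kᵢ−1)/(1+ψ(Kᵢ−1)) = 0.
Feasibility: ΣzᵢKᵢ = 1.667, Σzᵢ/Kᵢ = 1.360 — both > 1, two phases present.
Newton iteration, ψ⁰ = 0.58:
  ψ = 0.580: g = -0.0338, g' = -0.693 → ψ = 0.531
  ψ = 0.531: g = 0.0003, g' = -0.709 → ψ = 0.532
Converged at ψ = 0.532.

ψ = 0.532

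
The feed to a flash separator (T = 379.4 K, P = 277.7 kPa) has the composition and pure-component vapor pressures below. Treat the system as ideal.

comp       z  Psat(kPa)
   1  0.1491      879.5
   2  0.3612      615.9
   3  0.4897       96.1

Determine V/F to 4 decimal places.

V/F = 0.4427

Raoult's law: Kᵢ = Pᵢˢᵃᵗ/P = Pᵢˢᵃᵗ/277.7.
  K_1 = 879.5/277.7 = 3.167087, K_2 = 615.9/277.7 = 2.217861, K_3 = 96.1/277.7 = 0.346057
Newton–Raphson from V/F = 0.5:
  V/F = 0.5000: g = -0.04733, g' = -0.8306 → V/F = 0.4430
  V/F = 0.4430: g = -0.00027, g' = -0.8234 → V/F = 0.4427
Converged at V/F = 0.4427.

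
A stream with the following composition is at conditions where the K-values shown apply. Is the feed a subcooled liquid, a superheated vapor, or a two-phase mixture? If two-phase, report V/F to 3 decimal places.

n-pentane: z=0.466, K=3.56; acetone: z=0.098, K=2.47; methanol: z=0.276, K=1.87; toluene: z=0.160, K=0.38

superheated vapor

ΣzᵢKᵢ = 2.478; Σzᵢ/Kᵢ = 0.739.
Since Σzᵢ/Kᵢ < 1 the mixture is above its dew point — single vapor phase.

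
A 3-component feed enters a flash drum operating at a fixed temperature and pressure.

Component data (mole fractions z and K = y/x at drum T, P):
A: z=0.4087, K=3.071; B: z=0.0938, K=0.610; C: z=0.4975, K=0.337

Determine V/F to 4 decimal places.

Material balance + equilibrium reduce to Σ zᵢ(Kᵢ−1)/(1+V/F(Kᵢ−1)) = 0.
Feasibility: ΣzᵢKᵢ = 1.4800, Σzᵢ/Kᵢ = 1.7631 — both > 1, two phases present.
Iterate (Newton) starting at V/F = 0.6:
  V/F = 0.6000: g = -0.21806, g' = -0.9759 → V/F = 0.3766
  V/F = 0.3766: g = -0.00691, g' = -0.9614 → V/F = 0.3694
Converged at V/F = 0.3694.

V/F = 0.3694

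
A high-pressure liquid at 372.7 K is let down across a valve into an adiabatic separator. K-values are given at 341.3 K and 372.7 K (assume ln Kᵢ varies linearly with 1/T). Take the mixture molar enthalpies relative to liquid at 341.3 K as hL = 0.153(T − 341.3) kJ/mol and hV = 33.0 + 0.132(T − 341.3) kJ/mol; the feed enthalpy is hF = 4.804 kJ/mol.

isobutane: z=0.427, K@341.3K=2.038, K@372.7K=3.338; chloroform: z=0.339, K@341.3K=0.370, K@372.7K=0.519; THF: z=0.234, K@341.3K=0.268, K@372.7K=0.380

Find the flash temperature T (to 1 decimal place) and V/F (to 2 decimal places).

T = 343.7 K, V/F = 0.13

Adiabatic flash: solve Rachford–Rice at each trial T, then check hF = ψ·hV(T) + (1−ψ)·hL(T).
  T = 341.3 K: K = (2.038, 0.370, 0.268), RR gives ψ = 0.084, H_out = 2.756 kJ/mol
  T = 372.7 K: K = (3.338, 0.519, 0.380), RR gives ψ = 0.544, H_out = 22.384 kJ/mol
  T = 357.0 K: K = (2.637, 0.441, 0.322), RR gives ψ = 0.351, H_out = 13.869 kJ/mol
  T = 349.1 K: K = (2.323, 0.405, 0.294), RR gives ψ = 0.233, H_out = 8.834 kJ/mol
  T = 345.2 K: K = (2.177, 0.387, 0.281), RR gives ψ = 0.164, H_out = 5.979 kJ/mol
  T = 343.2 K: K = (2.105, 0.378, 0.274), RR gives ψ = 0.124, H_out = 4.380 kJ/mol
Linear interpolation between T = 343.2 (H_out = 4.380) and T = 345.2 (H_out = 5.979) on hF = 4.804 gives T ≈ 343.7 K, at which ψ = 0.13.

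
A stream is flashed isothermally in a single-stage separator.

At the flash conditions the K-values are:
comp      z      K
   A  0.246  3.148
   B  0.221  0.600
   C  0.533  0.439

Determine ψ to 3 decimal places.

ψ = 0.127

Rachford–Rice: g(ψ) = Σ zᵢ(Kᵢ−1)/(1+ψ(Kᵢ−1)) = 0.
Feasibility: ΣzᵢKᵢ = 1.141, Σzᵢ/Kᵢ = 1.661 — both > 1, two phases present.
Newton iteration, ψ⁰ = 0.62:
  ψ = 0.620: g = -0.3494, g' = -0.666 → ψ = 0.095
  ψ = 0.095: g = 0.0310, g' = -1.008 → ψ = 0.126
  ψ = 0.126: g = 0.0011, g' = -0.937 → ψ = 0.127
Converged at ψ = 0.127.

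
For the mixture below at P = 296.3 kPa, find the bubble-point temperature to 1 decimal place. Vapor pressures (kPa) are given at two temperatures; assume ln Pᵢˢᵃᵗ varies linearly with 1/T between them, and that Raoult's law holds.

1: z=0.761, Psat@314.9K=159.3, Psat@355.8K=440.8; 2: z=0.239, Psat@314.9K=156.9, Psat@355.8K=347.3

Bubble-point temperature: ΣzᵢPᵢˢᵃᵗ(T) = P. Interpolate ln Pᵢˢᵃᵗ = aᵢ + bᵢ/T.
  T = 314.9 K: ΣzᵢPᵢˢᵃᵗ = 158.73 kPa
  T = 355.8 K: ΣzᵢPᵢˢᵃᵗ = 418.45 kPa
  T = 335.4 K: ΣzᵢPᵢˢᵃᵗ = 265.49 kPa
  T = 345.6 K: ΣzᵢPᵢˢᵃᵗ = 335.48 kPa
  T = 340.5 K: ΣzᵢPᵢˢᵃᵗ = 298.94 kPa
  T = 337.9 K: ΣzᵢPᵢˢᵃᵗ = 281.51 kPa
Interpolating between 337.9 K and 340.5 K gives T ≈ 340.1 K.

T = 340.1 K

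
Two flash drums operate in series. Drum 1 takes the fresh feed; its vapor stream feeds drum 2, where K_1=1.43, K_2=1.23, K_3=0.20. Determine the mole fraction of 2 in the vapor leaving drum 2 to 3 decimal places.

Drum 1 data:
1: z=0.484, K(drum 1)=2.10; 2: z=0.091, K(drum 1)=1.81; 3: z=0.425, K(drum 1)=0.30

Drum 1:
Rachford–Rice: g(ψ₁) = Σ zᵢ(Kᵢ−1)/(1+ψ₁(Kᵢ−1)) = 0.
Check two-phase: ΣzᵢKᵢ = 1.309 > 1 and Σzᵢ/Kᵢ = 1.697 > 1, so g(0) = 0.309 > 0 and g(1) = -0.697 < 0.
Iterate (Newton) starting at ψ₁ = 0.5:
  ψ₁ = 0.500: g = -0.0617, g' = -0.767 → ψ₁ = 0.419
  ψ₁ = 0.419: g = -0.0019, g' = -0.725 → ψ₁ = 0.417
Converged at ψ₁ = 0.417.
Drum-1 compositions:
  1: x = 0.332, y = 0.697
  2: x = 0.068, y = 0.123
  3: x = 0.600, y = 0.180
Drum-2 feed = drum-1 vapor: z₂ = (0.6968, 0.1231, 0.1800).
Drum 2:
Let ψ₂ = V/F and solve Σ zᵢ(Kᵢ−1)/(1+ψ₂(Kᵢ−1)) = 0.
Check two-phase: ΣzᵢKᵢ = 1.184 > 1 and Σzᵢ/Kᵢ = 1.488 > 1, so g(0) = 0.184 > 0 and g(1) = -0.488 < 0.
Newton iteration, ψ₂⁰ = 0.5:
  ψ₂ = 0.500: g = 0.0320, g' = -0.413 → ψ₂ = 0.577
  ψ₂ = 0.577: g = -0.0027, g' = -0.486 → ψ₂ = 0.572
Converged at ψ₂ = 0.572.
  1: x = 0.559, y = 0.800
  2: x = 0.109, y = 0.134
  3: x = 0.332, y = 0.066

y_2 (drum 2) = 0.134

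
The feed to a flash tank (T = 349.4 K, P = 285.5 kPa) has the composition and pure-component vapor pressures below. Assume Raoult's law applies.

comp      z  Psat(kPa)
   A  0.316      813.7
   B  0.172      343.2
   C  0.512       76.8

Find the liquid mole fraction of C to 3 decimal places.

Raoult's law: Kᵢ = Pᵢˢᵃᵗ/P = Pᵢˢᵃᵗ/285.5.
  K_A = 813.7/285.5 = 2.85009, K_B = 343.2/285.5 = 1.20210, K_C = 76.8/285.5 = 0.26900
Material balance + equilibrium reduce to Σ zᵢ(Kᵢ−1)/(1+β(Kᵢ−1)) = 0.
Check two-phase: ΣzᵢKᵢ = 1.245 > 1 and Σzᵢ/Kᵢ = 2.157 > 1, so g(0) = 0.245 > 0 and g(1) = -1.157 < 0.
Newton–Raphson from β = 0.32:
  β = 0.320: g = -0.0887, g' = -0.899 → β = 0.221
  β = 0.221: g = 0.0015, g' = -0.940 → β = 0.223
Converged at β = 0.223.
Compositions from xᵢ = zᵢ/(1+β(Kᵢ−1)), yᵢ = Kᵢxᵢ:
  A: x = 0.224, y = 0.638
  B: x = 0.165, y = 0.198
  C: x = 0.612, y = 0.165

x_C = 0.612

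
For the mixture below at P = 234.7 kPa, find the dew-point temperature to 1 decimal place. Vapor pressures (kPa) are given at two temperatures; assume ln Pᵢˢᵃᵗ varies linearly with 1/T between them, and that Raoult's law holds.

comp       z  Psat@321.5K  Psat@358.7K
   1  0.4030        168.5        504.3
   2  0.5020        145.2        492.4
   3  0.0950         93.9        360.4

Dew-point temperature: Σzᵢ·P/Pᵢˢᵃᵗ(T) = 1. Interpolate ln Pᵢˢᵃᵗ = aᵢ + bᵢ/T.
  T = 321.5 K: ΣzᵢP/Pᵢˢᵃᵗ = 1.6102
  T = 358.7 K: ΣzᵢP/Pᵢˢᵃᵗ = 0.4887
  T = 340.1 K: ΣzᵢP/Pᵢˢᵃᵗ = 0.8579
  T = 330.8 K: ΣzᵢP/Pᵢˢᵃᵗ = 1.1647
  T = 335.5 K: ΣzᵢP/Pᵢˢᵃᵗ = 0.9958
  T = 333.1 K: ΣzᵢP/Pᵢˢᵃᵗ = 1.0781
Interpolating between 333.1 K and 335.5 K gives T ≈ 335.4 K.

T = 335.4 K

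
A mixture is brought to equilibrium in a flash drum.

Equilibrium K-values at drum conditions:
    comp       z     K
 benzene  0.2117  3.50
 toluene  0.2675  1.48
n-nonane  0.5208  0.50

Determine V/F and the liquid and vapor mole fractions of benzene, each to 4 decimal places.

Material balance + equilibrium reduce to Σ zᵢ(Kᵢ−1)/(1+V/F(Kᵢ−1)) = 0.
g(0) = ΣzᵢKᵢ − 1 = 0.3972 and g(1) = 1 − Σzᵢ/Kᵢ = -0.2828, so a root lies in (0, 1).
Iterate (Newton) starting at V/F = 0.5:
  V/F = 0.5000: g = -0.00843, g' = -0.5329 → V/F = 0.4842
  V/F = 0.4842: g = 0.00004, g' = -0.5380 → V/F = 0.4843
Converged at V/F = 0.4843.
Compositions from xᵢ = zᵢ/(1+V/F(Kᵢ−1)), yᵢ = Kᵢxᵢ:
  benzene: x = 0.0958, y = 0.3352
  toluene: x = 0.2170, y = 0.3212
  n-nonane: x = 0.6872, y = 0.3436

V/F = 0.4843, x_benzene = 0.0958, y_benzene = 0.3352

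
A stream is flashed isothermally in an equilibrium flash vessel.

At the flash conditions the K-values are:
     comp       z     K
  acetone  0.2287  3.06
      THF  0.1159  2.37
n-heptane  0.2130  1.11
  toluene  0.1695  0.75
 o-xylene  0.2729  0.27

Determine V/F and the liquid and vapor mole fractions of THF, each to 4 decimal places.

Material balance + equilibrium reduce to Σ zᵢ(Kᵢ−1)/(1+V/F(Kᵢ−1)) = 0.
Check two-phase: ΣzᵢKᵢ = 1.4117 > 1 and Σzᵢ/Kᵢ = 1.5523 > 1, so g(0) = 0.4117 > 0 and g(1) = -0.5523 < 0.
Newton–Raphson from V/F = 0.5:
  V/F = 0.5000: g = -0.01363, g' = -0.6889 → V/F = 0.4802
Converged at V/F = 0.4802.
Compositions from xᵢ = zᵢ/(1+V/F(Kᵢ−1)), yᵢ = Kᵢxᵢ:
  acetone: x = 0.1150, y = 0.3518
  THF: x = 0.0699, y = 0.1657
  n-heptane: x = 0.2023, y = 0.2246
  toluene: x = 0.1926, y = 0.1445
  o-xylene: x = 0.4202, y = 0.1134

V/F = 0.4802, x_THF = 0.0699, y_THF = 0.1657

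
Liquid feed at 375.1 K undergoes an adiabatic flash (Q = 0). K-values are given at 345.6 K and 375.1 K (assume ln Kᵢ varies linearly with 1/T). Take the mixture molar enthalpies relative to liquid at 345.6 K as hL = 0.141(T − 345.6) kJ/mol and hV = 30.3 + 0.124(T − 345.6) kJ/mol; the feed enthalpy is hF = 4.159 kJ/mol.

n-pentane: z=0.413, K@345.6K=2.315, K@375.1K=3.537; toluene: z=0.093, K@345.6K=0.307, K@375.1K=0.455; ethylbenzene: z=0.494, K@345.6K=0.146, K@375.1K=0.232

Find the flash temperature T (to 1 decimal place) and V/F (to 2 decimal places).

T = 350.5 K, V/F = 0.11

Adiabatic flash: solve Rachford–Rice at each trial T, then check hF = ψ·hV(T) + (1−ψ)·hL(T).
  T = 345.6 K: K = (2.315, 0.307, 0.146), RR gives ψ = 0.052, H_out = 1.575 kJ/mol
  T = 375.1 K: K = (3.537, 0.455, 0.232), RR gives ψ = 0.330, H_out = 14.000 kJ/mol
  T = 360.4 K: K = (2.888, 0.377, 0.186), RR gives ψ = 0.215, H_out = 8.556 kJ/mol
  T = 353.0 K: K = (2.592, 0.341, 0.165), RR gives ψ = 0.143, H_out = 5.347 kJ/mol
  T = 349.3 K: K = (2.451, 0.324, 0.155), RR gives ψ = 0.100, H_out = 3.549 kJ/mol
  T = 351.1 K: K = (2.519, 0.332, 0.160), RR gives ψ = 0.121, H_out = 4.444 kJ/mol
Linear interpolation between T = 349.3 (H_out = 3.549) and T = 351.1 (H_out = 4.444) on hF = 4.159 gives T ≈ 350.5 K, at which ψ = 0.11.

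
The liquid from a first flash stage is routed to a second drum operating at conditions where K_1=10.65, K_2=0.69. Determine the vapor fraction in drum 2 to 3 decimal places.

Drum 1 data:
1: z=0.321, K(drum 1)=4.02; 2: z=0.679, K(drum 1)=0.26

V/F (drum 2) = 0.552

Drum 1:
Material balance + equilibrium reduce to Σ zᵢ(Kᵢ−1)/(1+ψ₁(Kᵢ−1)) = 0.
g(0) = ΣzᵢKᵢ − 1 = 0.467 and g(1) = 1 − Σzᵢ/Kᵢ = -1.691, so a root lies in (0, 1).
Binary case is linear: z₁(K₁−1)(1+ψ₁(K₂−1)) + z₂(K₂−1)(1+ψ₁(K₁−1)) = 0
⇒ ψ₁ = [z₁(K₁−1)+z₂(K₂−1)] / [−(K₁−1)(K₂−1)] = 0.4670/2.2348 = 0.209
Drum-1 compositions:
  1: x = 0.197, y = 0.791
  2: x = 0.803, y = 0.209
Drum-2 feed = drum-1 liquid: z₂ = (0.1968, 0.8032).
Drum 2:
Binary case is linear: z₁(K₁−1)(1+ψ₂(K₂−1)) + z₂(K₂−1)(1+ψ₂(K₁−1)) = 0
⇒ ψ₂ = [z₁(K₁−1)+z₂(K₂−1)] / [−(K₁−1)(K₂−1)] = 1.6502/2.9915 = 0.552
  1: x = 0.031, y = 0.331
  2: x = 0.969, y = 0.669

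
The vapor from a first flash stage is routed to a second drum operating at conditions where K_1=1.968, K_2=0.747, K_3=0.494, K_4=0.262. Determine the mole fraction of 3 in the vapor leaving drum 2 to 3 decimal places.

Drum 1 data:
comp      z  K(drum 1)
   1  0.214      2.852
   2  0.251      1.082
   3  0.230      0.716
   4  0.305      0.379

Drum 1:
Newton–Raphson from ψ₁ = 0.5:
  ψ₁ = 0.500: g = -0.1253, g' = -0.472 → ψ₁ = 0.235
  ψ₁ = 0.235: g = 0.0048, g' = -0.541 → ψ₁ = 0.243
  ψ₁ = 0.243: g = 0.0000, g' = -0.535 → ψ₁ = 0.244
Converged at ψ₁ = 0.244.
Drum-1 compositions:
  1: x = 0.147, y = 0.421
  2: x = 0.246, y = 0.266
  3: x = 0.247, y = 0.177
  4: x = 0.359, y = 0.136
Drum-2 feed = drum-1 vapor: z₂ = (0.4206, 0.2663, 0.1769, 0.1362).
Drum 2:
Rachford–Rice: g(ψ₂) = Σ zᵢ(Kᵢ−1)/(1+ψ₂(Kᵢ−1)) = 0.
Feasibility: ΣzᵢKᵢ = 1.150, Σzᵢ/Kᵢ = 1.448 — both > 1, two phases present.
Newton–Raphson from ψ₂ = 0.32:
  ψ₂ = 0.320: g = -0.0008, g' = -0.442 → ψ₂ = 0.318
Converged at ψ₂ = 0.318.
  1: x = 0.322, y = 0.633
  2: x = 0.290, y = 0.216
  3: x = 0.211, y = 0.104
  4: x = 0.178, y = 0.047

y_3 (drum 2) = 0.104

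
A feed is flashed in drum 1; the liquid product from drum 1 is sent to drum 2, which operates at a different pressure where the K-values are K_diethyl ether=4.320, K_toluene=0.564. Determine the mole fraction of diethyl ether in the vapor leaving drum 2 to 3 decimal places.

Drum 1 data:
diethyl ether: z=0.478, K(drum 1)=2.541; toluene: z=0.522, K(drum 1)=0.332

y_diethyl ether (drum 2) = 0.501

Drum 1:
Let ψ₁ = V/F and solve Σ zᵢ(Kᵢ−1)/(1+ψ₁(Kᵢ−1)) = 0.
Check two-phase: ΣzᵢKᵢ = 1.388 > 1 and Σzᵢ/Kᵢ = 1.760 > 1, so g(0) = 0.388 > 0 and g(1) = -0.760 < 0.
Binary case is linear: z₁(K₁−1)(1+ψ₁(K₂−1)) + z₂(K₂−1)(1+ψ₁(K₁−1)) = 0
⇒ ψ₁ = [z₁(K₁−1)+z₂(K₂−1)] / [−(K₁−1)(K₂−1)] = 0.3879/1.0294 = 0.377
Drum-1 compositions:
  diethyl ether: x = 0.302, y = 0.768
  toluene: x = 0.698, y = 0.232
Drum-2 feed = drum-1 liquid: z₂ = (0.3024, 0.6976).
Drum 2:
Material balance + equilibrium reduce to Σ zᵢ(Kᵢ−1)/(1+ψ₂(Kᵢ−1)) = 0.
Feasibility: ΣzᵢKᵢ = 1.700, Σzᵢ/Kᵢ = 1.307 — both > 1, two phases present.
Binary case is linear: z₁(K₁−1)(1+ψ₂(K₂−1)) + z₂(K₂−1)(1+ψ₂(K₁−1)) = 0
⇒ ψ₂ = [z₁(K₁−1)+z₂(K₂−1)] / [−(K₁−1)(K₂−1)] = 0.6998/1.4475 = 0.483
  diethyl ether: x = 0.116, y = 0.501
  toluene: x = 0.884, y = 0.499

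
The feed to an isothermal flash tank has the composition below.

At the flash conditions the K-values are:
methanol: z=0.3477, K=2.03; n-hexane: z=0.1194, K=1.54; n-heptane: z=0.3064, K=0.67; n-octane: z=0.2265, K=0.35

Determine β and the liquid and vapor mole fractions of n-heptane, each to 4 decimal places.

Rachford–Rice: g(β) = Σ zᵢ(Kᵢ−1)/(1+β(Kᵢ−1)) = 0.
Check two-phase: ΣzᵢKᵢ = 1.1743 > 1 and Σzᵢ/Kᵢ = 1.3533 > 1, so g(0) = 0.1743 > 0 and g(1) = -0.3533 < 0.
Newton iteration, β⁰ = 0.56:
  β = 0.5600: g = -0.07889, g' = -0.4557 → β = 0.3869
  β = 0.3869: g = -0.00318, g' = -0.4271 → β = 0.3794
Converged at β = 0.3794.
Compositions from xᵢ = zᵢ/(1+β(Kᵢ−1)), yᵢ = Kᵢxᵢ:
  methanol: x = 0.2500, y = 0.5075
  n-hexane: x = 0.0991, y = 0.1526
  n-heptane: x = 0.3503, y = 0.2347
  n-octane: x = 0.3007, y = 0.1052

β = 0.3794, x_n-heptane = 0.3503, y_n-heptane = 0.2347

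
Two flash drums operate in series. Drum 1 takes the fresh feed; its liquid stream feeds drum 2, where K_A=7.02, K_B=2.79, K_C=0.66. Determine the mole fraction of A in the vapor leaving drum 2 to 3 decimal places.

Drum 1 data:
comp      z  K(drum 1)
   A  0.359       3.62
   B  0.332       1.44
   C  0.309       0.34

Drum 1:
Let ψ₁ = V/F and solve Σ zᵢ(Kᵢ−1)/(1+ψ₁(Kᵢ−1)) = 0.
Check two-phase: ΣzᵢKᵢ = 1.883 > 1 and Σzᵢ/Kᵢ = 1.239 > 1, so g(0) = 0.883 > 0 and g(1) = -0.239 < 0.
Newton–Raphson from ψ₁ = 0.5:
  ψ₁ = 0.500: g = 0.2225, g' = -0.805 → ψ₁ = 0.776
  ψ₁ = 0.776: g = 0.0005, g' = -0.870 → ψ₁ = 0.777
Converged at ψ₁ = 0.777.
Drum-1 compositions:
  A: x = 0.118, y = 0.428
  B: x = 0.247, y = 0.356
  C: x = 0.634, y = 0.216
Drum-2 feed = drum-1 liquid: z₂ = (0.1182, 0.2474, 0.6343).
Drum 2:
Let ψ₂ = V/F and solve Σ zᵢ(Kᵢ−1)/(1+ψ₂(Kᵢ−1)) = 0.
Check two-phase: ΣzᵢKᵢ = 1.939 > 1 and Σzᵢ/Kᵢ = 1.067 > 1, so g(0) = 0.939 > 0 and g(1) = -0.067 < 0.
Newton–Raphson from ψ₂ = 0.4:
  ψ₂ = 0.400: g = 0.2173, g' = -0.736 → ψ₂ = 0.695
  ψ₂ = 0.695: g = 0.0522, g' = -0.443 → ψ₂ = 0.813
  ψ₂ = 0.813: g = 0.0030, g' = -0.395 → ψ₂ = 0.821
Converged at ψ₂ = 0.821.
  A: x = 0.020, y = 0.140
  B: x = 0.100, y = 0.280
  C: x = 0.880, y = 0.581

y_A (drum 2) = 0.140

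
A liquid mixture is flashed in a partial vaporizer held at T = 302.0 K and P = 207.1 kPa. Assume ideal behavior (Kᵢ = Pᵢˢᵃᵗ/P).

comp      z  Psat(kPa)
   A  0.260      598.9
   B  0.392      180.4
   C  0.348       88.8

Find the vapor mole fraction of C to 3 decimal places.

Raoult's law: Kᵢ = Pᵢˢᵃᵗ/P = Pᵢˢᵃᵗ/207.1.
  K_A = 598.9/207.1 = 2.89184, K_B = 180.4/207.1 = 0.87108, K_C = 88.8/207.1 = 0.42878
Material balance + equilibrium reduce to Σ zᵢ(Kᵢ−1)/(1+ψ(Kᵢ−1)) = 0.
g(0) = ΣzᵢKᵢ − 1 = 0.243 and g(1) = 1 − Σzᵢ/Kᵢ = -0.352, so a root lies in (0, 1).
Newton iteration, ψ⁰ = 0.5:
  ψ = 0.500: g = -0.0795, g' = -0.476 → ψ = 0.333
  ψ = 0.333: g = 0.0036, g' = -0.531 → ψ = 0.340
Converged at ψ = 0.340.
Compositions from xᵢ = zᵢ/(1+ψ(Kᵢ−1)), yᵢ = Kᵢxᵢ:
  A: x = 0.158, y = 0.458
  B: x = 0.410, y = 0.357
  C: x = 0.432, y = 0.185

y_C = 0.185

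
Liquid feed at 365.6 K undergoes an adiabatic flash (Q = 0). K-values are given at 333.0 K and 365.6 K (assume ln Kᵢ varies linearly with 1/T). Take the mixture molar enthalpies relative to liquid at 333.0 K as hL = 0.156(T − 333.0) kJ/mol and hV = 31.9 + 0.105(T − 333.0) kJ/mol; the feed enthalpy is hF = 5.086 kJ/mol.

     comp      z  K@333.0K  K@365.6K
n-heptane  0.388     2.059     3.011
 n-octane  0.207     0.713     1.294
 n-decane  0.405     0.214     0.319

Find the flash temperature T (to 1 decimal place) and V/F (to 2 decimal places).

T = 337.8 K, V/F = 0.14

Adiabatic flash: solve Rachford–Rice at each trial T, then check hF = ψ·hV(T) + (1−ψ)·hL(T).
  T = 333.0 K: K = (2.059, 0.713, 0.214), RR gives ψ = 0.048, H_out = 1.530 kJ/mol
  T = 365.6 K: K = (3.011, 1.294, 0.319), RR gives ψ = 0.529, H_out = 21.068 kJ/mol
  T = 349.3 K: K = (2.512, 0.974, 0.264), RR gives ψ = 0.320, H_out = 12.479 kJ/mol
  T = 341.1 K: K = (2.278, 0.836, 0.238), RR gives ψ = 0.194, H_out = 7.378 kJ/mol
  T = 337.1 K: K = (2.169, 0.773, 0.226), RR gives ψ = 0.125, H_out = 4.613 kJ/mol
  T = 339.1 K: K = (2.223, 0.804, 0.232), RR gives ψ = 0.161, H_out = 6.022 kJ/mol
Linear interpolation between T = 337.1 (H_out = 4.613) and T = 339.1 (H_out = 6.022) on hF = 5.086 gives T ≈ 337.8 K, at which ψ = 0.14.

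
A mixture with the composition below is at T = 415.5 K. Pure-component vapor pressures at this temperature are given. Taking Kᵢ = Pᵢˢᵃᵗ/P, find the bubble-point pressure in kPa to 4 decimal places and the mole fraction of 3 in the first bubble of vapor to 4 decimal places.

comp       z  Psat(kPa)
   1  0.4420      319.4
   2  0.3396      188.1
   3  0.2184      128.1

Pbub = 233.0306 kPa, y_3 = 0.1201

At the bubble point ψ → 0, so ΣzᵢKᵢ = 1 with Kᵢ = Pᵢˢᵃᵗ/P ⇒ P = ΣzᵢPᵢˢᵃᵗ.
P = 0.4420·319.4 + 0.3396·188.1 + 0.2184·128.1 = 233.0306 kPa
yᵢ = zᵢPᵢˢᵃᵗ/P ⇒ y_3 = 0.2184·128.1/233.0306 = 0.1201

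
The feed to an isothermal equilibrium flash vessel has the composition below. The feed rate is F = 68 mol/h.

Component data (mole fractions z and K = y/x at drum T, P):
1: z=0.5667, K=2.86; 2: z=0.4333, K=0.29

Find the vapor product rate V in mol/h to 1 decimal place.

V = 38.4 mol/h

Let ψ = V/F and solve Σ zᵢ(Kᵢ−1)/(1+ψ(Kᵢ−1)) = 0.
g(0) = ΣzᵢKᵢ − 1 = 0.7464 and g(1) = 1 − Σzᵢ/Kᵢ = -0.6923, so a root lies in (0, 1).
Binary case is linear: z₁(K₁−1)(1+ψ(K₂−1)) + z₂(K₂−1)(1+ψ(K₁−1)) = 0
⇒ ψ = [z₁(K₁−1)+z₂(K₂−1)] / [−(K₁−1)(K₂−1)] = 0.74642/1.32060 = 0.5652
Then V = ψ·F = 0.5652·68 = 38.4 mol/h and L = F − V = 29.6 mol/h.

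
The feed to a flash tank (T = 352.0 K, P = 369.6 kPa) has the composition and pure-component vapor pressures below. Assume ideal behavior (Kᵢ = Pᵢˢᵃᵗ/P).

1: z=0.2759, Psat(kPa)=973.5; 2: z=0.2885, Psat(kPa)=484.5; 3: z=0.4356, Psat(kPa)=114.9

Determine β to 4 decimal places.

Raoult's law: Kᵢ = Pᵢˢᵃᵗ/P = Pᵢˢᵃᵗ/369.6.
  K_1 = 973.5/369.6 = 2.633929, K_2 = 484.5/369.6 = 1.310877, K_3 = 114.9/369.6 = 0.310877
Let β = V/F and solve Σ zᵢ(Kᵢ−1)/(1+β(Kᵢ−1)) = 0.
g(0) = ΣzᵢKᵢ − 1 = 0.2403 and g(1) = 1 − Σzᵢ/Kᵢ = -0.7260, so a root lies in (0, 1).
Iterate (Newton) starting at β = 0.36:
  β = 0.3600: g = -0.03472, g' = -0.6804 → β = 0.3090
Converged at β = 0.3090.

β = 0.3090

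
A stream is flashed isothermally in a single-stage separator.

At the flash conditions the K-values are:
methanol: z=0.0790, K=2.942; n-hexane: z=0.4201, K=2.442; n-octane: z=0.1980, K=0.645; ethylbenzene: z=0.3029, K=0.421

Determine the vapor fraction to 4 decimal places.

Newton iteration, ψ⁰ = 0.5:
  ψ = 0.5000: g = 0.09754, g' = -0.6097 → ψ = 0.6600
  ψ = 0.6600: g = 0.00199, g' = -0.5951 → ψ = 0.6633
Converged at ψ = 0.6633.

ψ = 0.6633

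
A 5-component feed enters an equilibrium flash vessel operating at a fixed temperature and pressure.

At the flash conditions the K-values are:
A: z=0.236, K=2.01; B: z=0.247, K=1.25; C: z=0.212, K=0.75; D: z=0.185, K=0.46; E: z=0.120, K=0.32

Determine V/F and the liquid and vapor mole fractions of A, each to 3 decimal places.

Material balance + equilibrium reduce to Σ zᵢ(Kᵢ−1)/(1+V/F(Kᵢ−1)) = 0.
g(0) = ΣzᵢKᵢ − 1 = 0.066 and g(1) = 1 − Σzᵢ/Kᵢ = -0.375, so a root lies in (0, 1).
Iterate (Newton) starting at V/F = 0.69:
  V/F = 0.690: g = -0.1839, g' = -0.448 → V/F = 0.280
  V/F = 0.280: g = -0.0319, g' = -0.335 → V/F = 0.185
Converged at V/F = 0.185.
Compositions from xᵢ = zᵢ/(1+V/F(Kᵢ−1)), yᵢ = Kᵢxᵢ:
  A: x = 0.199, y = 0.400
  B: x = 0.236, y = 0.295
  C: x = 0.222, y = 0.167
  D: x = 0.206, y = 0.095
  E: x = 0.137, y = 0.044

V/F = 0.185, x_A = 0.199, y_A = 0.400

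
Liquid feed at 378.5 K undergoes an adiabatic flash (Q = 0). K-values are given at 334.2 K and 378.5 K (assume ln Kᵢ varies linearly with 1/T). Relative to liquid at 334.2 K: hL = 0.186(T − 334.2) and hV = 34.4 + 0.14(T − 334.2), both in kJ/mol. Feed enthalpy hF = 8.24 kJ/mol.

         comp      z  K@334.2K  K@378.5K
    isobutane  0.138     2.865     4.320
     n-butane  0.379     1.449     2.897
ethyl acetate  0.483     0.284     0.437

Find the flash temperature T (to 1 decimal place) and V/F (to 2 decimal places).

T = 339.7 K, V/F = 0.21

Adiabatic flash: solve Rachford–Rice at each trial T, then check hF = ψ·hV(T) + (1−ψ)·hL(T).
  T = 334.2 K: K = (2.865, 1.449, 0.284), RR gives ψ = 0.110, H_out = 3.800 kJ/mol
  T = 378.5 K: K = (4.320, 2.897, 0.437), RR gives ψ = 0.697, H_out = 30.808 kJ/mol
  T = 356.4 K: K = (3.565, 2.095, 0.357), RR gives ψ = 0.457, H_out = 19.381 kJ/mol
  T = 345.3 K: K = (3.207, 1.753, 0.320), RR gives ψ = 0.304, H_out = 12.374 kJ/mol
  T = 339.8 K: K = (3.036, 1.597, 0.302), RR gives ψ = 0.214, H_out = 8.346 kJ/mol
  T = 337.0 K: K = (2.950, 1.522, 0.293), RR gives ψ = 0.164, H_out = 6.129 kJ/mol
  T = 338.4 K: K = (2.993, 1.559, 0.297), RR gives ψ = 0.189, H_out = 7.252 kJ/mol
Linear interpolation between T = 338.4 (H_out = 7.252) and T = 339.8 (H_out = 8.346) on hF = 8.24 gives T ≈ 339.7 K, at which ψ = 0.21.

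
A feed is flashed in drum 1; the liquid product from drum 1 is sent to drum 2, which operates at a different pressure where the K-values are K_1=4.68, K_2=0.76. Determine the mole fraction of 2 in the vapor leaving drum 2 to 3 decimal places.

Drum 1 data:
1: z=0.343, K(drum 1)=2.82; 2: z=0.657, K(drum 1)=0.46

Drum 1:
Rachford–Rice: g(ψ₁) = Σ zᵢ(Kᵢ−1)/(1+ψ₁(Kᵢ−1)) = 0.
Check two-phase: ΣzᵢKᵢ = 1.269 > 1 and Σzᵢ/Kᵢ = 1.550 > 1, so g(0) = 0.269 > 0 and g(1) = -0.550 < 0.
Newton–Raphson from ψ₁ = 0.5:
  ψ₁ = 0.500: g = -0.1592, g' = -0.671 → ψ₁ = 0.263
  ψ₁ = 0.263: g = 0.0088, g' = -0.780 → ψ₁ = 0.274
Converged at ψ₁ = 0.274.
Drum-1 compositions:
  1: x = 0.229, y = 0.645
  2: x = 0.771, y = 0.355
Drum-2 feed = drum-1 liquid: z₂ = (0.2288, 0.7712).
Drum 2:
Let ψ₂ = V/F and solve Σ zᵢ(Kᵢ−1)/(1+ψ₂(Kᵢ−1)) = 0.
Check two-phase: ΣzᵢKᵢ = 1.657 > 1 and Σzᵢ/Kᵢ = 1.064 > 1, so g(0) = 0.657 > 0 and g(1) = -0.064 < 0.
Newton–Raphson from ψ₂ = 0.5:
  ψ₂ = 0.500: g = 0.0862, g' = -0.442 → ψ₂ = 0.695
  ψ₂ = 0.695: g = 0.0145, g' = -0.309 → ψ₂ = 0.742
  ψ₂ = 0.742: g = 0.0005, g' = -0.288 → ψ₂ = 0.744
Converged at ψ₂ = 0.744.
  1: x = 0.061, y = 0.287
  2: x = 0.939, y = 0.713

y_2 (drum 2) = 0.713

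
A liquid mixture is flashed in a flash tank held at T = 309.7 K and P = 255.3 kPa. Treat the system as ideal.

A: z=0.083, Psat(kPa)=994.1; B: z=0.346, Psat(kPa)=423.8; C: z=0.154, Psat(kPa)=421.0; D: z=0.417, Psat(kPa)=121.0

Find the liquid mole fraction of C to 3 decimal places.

x_C = 0.111

Raoult's law: Kᵢ = Pᵢˢᵃᵗ/P = Pᵢˢᵃᵗ/255.3.
  K_A = 994.1/255.3 = 3.89385, K_B = 423.8/255.3 = 1.66001, K_C = 421.0/255.3 = 1.64904, K_D = 121.0/255.3 = 0.47395
Rachford–Rice: g(β) = Σ zᵢ(Kᵢ−1)/(1+β(Kᵢ−1)) = 0.
Check two-phase: ΣzᵢKᵢ = 1.349 > 1 and Σzᵢ/Kᵢ = 1.203 > 1, so g(0) = 0.349 > 0 and g(1) = -0.203 < 0.
Iterate (Newton) starting at β = 0.6:
  β = 0.600: g = 0.0028, g' = -0.450 → β = 0.606
Converged at β = 0.606.
Compositions from xᵢ = zᵢ/(1+β(Kᵢ−1)), yᵢ = Kᵢxᵢ:
  A: x = 0.030, y = 0.117
  B: x = 0.247, y = 0.410
  C: x = 0.111, y = 0.182
  D: x = 0.612, y = 0.290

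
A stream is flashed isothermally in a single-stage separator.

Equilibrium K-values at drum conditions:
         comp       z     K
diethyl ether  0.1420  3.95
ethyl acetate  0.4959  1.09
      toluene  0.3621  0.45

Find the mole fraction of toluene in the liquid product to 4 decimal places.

Rachford–Rice: g(V/F) = Σ zᵢ(Kᵢ−1)/(1+V/F(Kᵢ−1)) = 0.
Feasibility: ΣzᵢKᵢ = 1.2644, Σzᵢ/Kᵢ = 1.2956 — both > 1, two phases present.
Iterate (Newton) starting at V/F = 0.31:
  V/F = 0.3100: g = 0.02213, g' = -0.5001 → V/F = 0.3543
  V/F = 0.3543: g = 0.00074, g' = -0.4682 → V/F = 0.3558
Converged at V/F = 0.3558.
Compositions from xᵢ = zᵢ/(1+V/F(Kᵢ−1)), yᵢ = Kᵢxᵢ:
  diethyl ether: x = 0.0693, y = 0.2736
  ethyl acetate: x = 0.4805, y = 0.5238
  toluene: x = 0.4502, y = 0.2026

x_toluene = 0.4502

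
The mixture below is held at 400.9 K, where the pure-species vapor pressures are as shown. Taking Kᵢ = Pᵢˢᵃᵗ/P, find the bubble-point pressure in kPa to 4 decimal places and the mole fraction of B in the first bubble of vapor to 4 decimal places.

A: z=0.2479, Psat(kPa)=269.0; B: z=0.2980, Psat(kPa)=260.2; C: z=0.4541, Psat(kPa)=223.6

At the bubble point ψ → 0, so ΣzᵢKᵢ = 1 with Kᵢ = Pᵢˢᵃᵗ/P ⇒ P = ΣzᵢPᵢˢᵃᵗ.
P = 0.2479·269.0 + 0.2980·260.2 + 0.4541·223.6 = 245.7615 kPa
yᵢ = zᵢPᵢˢᵃᵗ/P ⇒ y_B = 0.2980·260.2/245.7615 = 0.3155

Pbub = 245.7615 kPa, y_B = 0.3155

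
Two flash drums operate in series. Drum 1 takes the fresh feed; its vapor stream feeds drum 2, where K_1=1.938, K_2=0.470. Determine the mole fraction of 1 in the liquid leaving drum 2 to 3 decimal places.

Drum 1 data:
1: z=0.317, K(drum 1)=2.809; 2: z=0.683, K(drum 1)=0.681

x_1 (drum 2) = 0.361

Drum 1:
Rachford–Rice: g(ψ₁) = Σ zᵢ(Kᵢ−1)/(1+ψ₁(Kᵢ−1)) = 0.
g(0) = ΣzᵢKᵢ − 1 = 0.356 and g(1) = 1 − Σzᵢ/Kᵢ = -0.116, so a root lies in (0, 1).
Binary case is linear: z₁(K₁−1)(1+ψ₁(K₂−1)) + z₂(K₂−1)(1+ψ₁(K₁−1)) = 0
⇒ ψ₁ = [z₁(K₁−1)+z₂(K₂−1)] / [−(K₁−1)(K₂−1)] = 0.3556/0.5771 = 0.616
Drum-1 compositions:
  1: x = 0.150, y = 0.421
  2: x = 0.850, y = 0.579
Drum-2 feed = drum-1 vapor: z₂ = (0.4211, 0.5789).
Drum 2:
Rachford–Rice: g(ψ₂) = Σ zᵢ(Kᵢ−1)/(1+ψ₂(Kᵢ−1)) = 0.
g(0) = ΣzᵢKᵢ − 1 = 0.088 and g(1) = 1 − Σzᵢ/Kᵢ = -0.449, so a root lies in (0, 1).
Binary case is linear: z₁(K₁−1)(1+ψ₂(K₂−1)) + z₂(K₂−1)(1+ψ₂(K₁−1)) = 0
⇒ ψ₂ = [z₁(K₁−1)+z₂(K₂−1)] / [−(K₁−1)(K₂−1)] = 0.0882/0.4971 = 0.177
  1: x = 0.361, y = 0.700
  2: x = 0.639, y = 0.300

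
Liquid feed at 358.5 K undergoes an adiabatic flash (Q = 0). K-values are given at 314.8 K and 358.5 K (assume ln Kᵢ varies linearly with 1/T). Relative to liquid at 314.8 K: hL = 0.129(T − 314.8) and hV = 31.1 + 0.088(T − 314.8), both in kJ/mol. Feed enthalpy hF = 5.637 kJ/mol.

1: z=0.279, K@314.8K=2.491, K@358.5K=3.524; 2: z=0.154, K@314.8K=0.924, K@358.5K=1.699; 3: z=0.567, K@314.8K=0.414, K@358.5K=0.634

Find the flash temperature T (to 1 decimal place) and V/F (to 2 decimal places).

T = 319.4 K, V/F = 0.16

Adiabatic flash: solve Rachford–Rice at each trial T, then check hF = ψ·hV(T) + (1−ψ)·hL(T).
  T = 314.8 K: K = (2.491, 0.924, 0.414), RR gives ψ = 0.096, H_out = 2.988 kJ/mol
  T = 358.5 K: K = (3.524, 1.699, 0.634), RR gives ψ = 0.824, H_out = 29.773 kJ/mol
  T = 336.6 K: K = (2.995, 1.277, 0.519), RR gives ψ = 0.419, H_out = 15.471 kJ/mol
  T = 325.7 K: K = (2.740, 1.092, 0.465), RR gives ψ = 0.254, H_out = 9.181 kJ/mol
  T = 320.2 K: K = (2.613, 1.005, 0.439), RR gives ψ = 0.174, H_out = 6.064 kJ/mol
  T = 317.5 K: K = (2.552, 0.964, 0.426), RR gives ψ = 0.135, H_out = 4.531 kJ/mol
  T = 318.9 K: K = (2.584, 0.985, 0.433), RR gives ψ = 0.155, H_out = 5.327 kJ/mol
Linear interpolation between T = 318.9 (H_out = 5.327) and T = 320.2 (H_out = 6.064) on hF = 5.637 gives T ≈ 319.4 K, at which ψ = 0.16.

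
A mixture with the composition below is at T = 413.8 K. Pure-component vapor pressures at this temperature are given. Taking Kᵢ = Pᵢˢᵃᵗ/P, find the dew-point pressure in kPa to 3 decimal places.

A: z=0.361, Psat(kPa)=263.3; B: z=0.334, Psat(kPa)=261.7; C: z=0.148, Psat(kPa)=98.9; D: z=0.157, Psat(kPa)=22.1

At the dew point ψ → 1, so Σzᵢ/Kᵢ = 1 with Kᵢ = Pᵢˢᵃᵗ/P ⇒ 1/P = Σzᵢ/Pᵢˢᵃᵗ.
1/P = 0.361/263.3 + 0.334/261.7 + 0.148/98.9 + 0.157/22.1 = 0.011248 ⇒ P = 88.906 kPa

Pdew = 88.906 kPa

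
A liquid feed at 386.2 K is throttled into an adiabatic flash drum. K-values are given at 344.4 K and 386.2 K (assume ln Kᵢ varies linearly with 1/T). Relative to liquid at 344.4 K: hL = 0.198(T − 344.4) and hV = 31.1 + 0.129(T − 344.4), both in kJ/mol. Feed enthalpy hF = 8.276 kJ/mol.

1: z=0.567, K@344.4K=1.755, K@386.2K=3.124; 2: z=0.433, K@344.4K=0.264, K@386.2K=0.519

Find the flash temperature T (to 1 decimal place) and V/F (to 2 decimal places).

Adiabatic flash: solve Rachford–Rice at each trial T, then check hF = ψ·hV(T) + (1−ψ)·hL(T).
  T = 344.4 K: K = (1.755, 0.264), RR gives ψ = 0.197, H_out = 6.123 kJ/mol
  T = 386.2 K: K = (3.124, 0.519), RR gives ψ = 0.975, H_out = 35.785 kJ/mol
  T = 365.3 K: K = (2.380, 0.377), RR gives ψ = 0.597, H_out = 21.844 kJ/mol
  T = 354.9 K: K = (2.055, 0.318), RR gives ψ = 0.420, H_out = 14.846 kJ/mol
  T = 349.6 K: K = (1.900, 0.290), RR gives ψ = 0.317, H_out = 10.775 kJ/mol
  T = 347.0 K: K = (1.826, 0.277), RR gives ψ = 0.260, H_out = 8.552 kJ/mol
  T = 345.7 K: K = (1.791, 0.270), RR gives ψ = 0.229, H_out = 7.367 kJ/mol
Linear interpolation between T = 345.7 (H_out = 7.367) and T = 347.0 (H_out = 8.552) on hF = 8.276 gives T ≈ 346.7 K, at which ψ = 0.25.

T = 346.7 K, V/F = 0.25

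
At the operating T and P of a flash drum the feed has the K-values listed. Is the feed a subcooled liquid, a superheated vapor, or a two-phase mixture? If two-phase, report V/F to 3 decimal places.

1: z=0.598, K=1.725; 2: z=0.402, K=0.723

superheated vapor

ΣzᵢKᵢ = 1.322; Σzᵢ/Kᵢ = 0.903.
Since Σzᵢ/Kᵢ < 1 the mixture is above its dew point — single vapor phase.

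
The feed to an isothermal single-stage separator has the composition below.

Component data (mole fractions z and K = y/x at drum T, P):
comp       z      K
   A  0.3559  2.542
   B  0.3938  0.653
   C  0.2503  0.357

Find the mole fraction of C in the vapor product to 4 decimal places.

Newton–Raphson from ψ = 0.5:
  ψ = 0.5000: g = -0.09266, g' = -0.5640 → ψ = 0.3357
  ψ = 0.3357: g = 0.00169, g' = -0.5965 → ψ = 0.3385
Converged at ψ = 0.3386.
Compositions from xᵢ = zᵢ/(1+ψ(Kᵢ−1)), yᵢ = Kᵢxᵢ:
  A: x = 0.2338, y = 0.5944
  B: x = 0.4462, y = 0.2914
  C: x = 0.3199, y = 0.1142

y_C = 0.1142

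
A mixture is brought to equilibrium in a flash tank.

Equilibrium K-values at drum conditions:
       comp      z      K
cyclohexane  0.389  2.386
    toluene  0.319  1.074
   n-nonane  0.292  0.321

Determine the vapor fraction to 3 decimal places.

Rachford–Rice: g(ψ) = Σ zᵢ(Kᵢ−1)/(1+ψ(Kᵢ−1)) = 0.
g(0) = ΣzᵢKᵢ − 1 = 0.364 and g(1) = 1 − Σzᵢ/Kᵢ = -0.370, so a root lies in (0, 1).
Newton–Raphson from ψ = 0.34:
  ψ = 0.340: g = 0.1317, g' = -0.574 → ψ = 0.569
  ψ = 0.569: g = 0.0008, g' = -0.593 → ψ = 0.571
Converged at ψ = 0.571.

ψ = 0.571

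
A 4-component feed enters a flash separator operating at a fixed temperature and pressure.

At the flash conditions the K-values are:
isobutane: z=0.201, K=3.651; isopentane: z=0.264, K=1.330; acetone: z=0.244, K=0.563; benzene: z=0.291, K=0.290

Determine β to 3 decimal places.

β = 0.288

Iterate (Newton) starting at β = 0.5:
  β = 0.500: g = -0.1529, g' = -0.711 → β = 0.285
  β = 0.285: g = 0.0023, g' = -0.774 → β = 0.288
Converged at β = 0.288.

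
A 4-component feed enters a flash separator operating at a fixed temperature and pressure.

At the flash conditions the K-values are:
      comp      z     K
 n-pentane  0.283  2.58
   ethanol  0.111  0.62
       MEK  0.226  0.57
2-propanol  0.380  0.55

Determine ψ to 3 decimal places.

Iterate (Newton) starting at ψ = 0.38:
  ψ = 0.380: g = -0.0923, g' = -0.469 → ψ = 0.183
  ψ = 0.183: g = 0.0095, g' = -0.584 → ψ = 0.200
Converged at ψ = 0.200.

ψ = 0.200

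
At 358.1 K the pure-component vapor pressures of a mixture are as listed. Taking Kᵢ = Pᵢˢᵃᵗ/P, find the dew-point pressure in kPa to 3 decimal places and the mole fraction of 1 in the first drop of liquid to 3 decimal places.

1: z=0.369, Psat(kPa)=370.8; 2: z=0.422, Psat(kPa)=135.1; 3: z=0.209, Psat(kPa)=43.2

At the dew point ψ → 1, so Σzᵢ/Kᵢ = 1 with Kᵢ = Pᵢˢᵃᵗ/P ⇒ 1/P = Σzᵢ/Pᵢˢᵃᵗ.
1/P = 0.369/370.8 + 0.422/135.1 + 0.209/43.2 = 0.008957 ⇒ P = 111.648 kPa
xᵢ = zᵢP/Pᵢˢᵃᵗ ⇒ x_1 = 0.369·111.648/370.8 = 0.111

Pdew = 111.648 kPa, x_1 = 0.111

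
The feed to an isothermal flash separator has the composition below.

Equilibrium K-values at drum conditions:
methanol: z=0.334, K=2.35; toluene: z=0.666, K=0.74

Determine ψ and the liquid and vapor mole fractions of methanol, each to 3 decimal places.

Material balance + equilibrium reduce to Σ zᵢ(Kᵢ−1)/(1+ψ(Kᵢ−1)) = 0.
Feasibility: ΣzᵢKᵢ = 1.278, Σzᵢ/Kᵢ = 1.042 — both > 1, two phases present.
Binary case is linear: z₁(K₁−1)(1+ψ(K₂−1)) + z₂(K₂−1)(1+ψ(K₁−1)) = 0
⇒ ψ = [z₁(K₁−1)+z₂(K₂−1)] / [−(K₁−1)(K₂−1)] = 0.2777/0.3510 = 0.791
Compositions from xᵢ = zᵢ/(1+ψ(Kᵢ−1)), yᵢ = Kᵢxᵢ:
  methanol: x = 0.161, y = 0.380
  toluene: x = 0.839, y = 0.620

ψ = 0.791, x_methanol = 0.161, y_methanol = 0.380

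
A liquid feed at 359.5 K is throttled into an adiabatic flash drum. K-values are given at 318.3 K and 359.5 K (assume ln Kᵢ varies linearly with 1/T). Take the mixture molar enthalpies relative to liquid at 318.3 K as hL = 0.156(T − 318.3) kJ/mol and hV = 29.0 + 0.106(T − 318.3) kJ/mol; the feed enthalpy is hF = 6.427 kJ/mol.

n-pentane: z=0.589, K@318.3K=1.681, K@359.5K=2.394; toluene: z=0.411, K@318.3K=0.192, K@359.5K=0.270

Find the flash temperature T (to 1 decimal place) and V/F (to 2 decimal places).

Adiabatic flash: solve Rachford–Rice at each trial T, then check hF = ψ·hV(T) + (1−ψ)·hL(T).
  T = 318.3 K: K = (1.681, 0.192), RR gives ψ = 0.125, H_out = 3.638 kJ/mol
  T = 359.5 K: K = (2.394, 0.270), RR gives ψ = 0.512, H_out = 20.221 kJ/mol
  T = 338.9 K: K = (2.028, 0.230), RR gives ψ = 0.365, H_out = 13.425 kJ/mol
  T = 328.6 K: K = (1.852, 0.211), RR gives ψ = 0.264, H_out = 9.119 kJ/mol
  T = 323.5 K: K = (1.766, 0.201), RR gives ψ = 0.201, H_out = 6.597 kJ/mol
  T = 320.9 K: K = (1.724, 0.197), RR gives ψ = 0.165, H_out = 5.174 kJ/mol
  T = 322.2 K: K = (1.745, 0.199), RR gives ψ = 0.184, H_out = 5.899 kJ/mol
Linear interpolation between T = 322.2 (H_out = 5.899) and T = 323.5 (H_out = 6.597) on hF = 6.427 gives T ≈ 323.2 K, at which ψ = 0.20.

T = 323.2 K, V/F = 0.20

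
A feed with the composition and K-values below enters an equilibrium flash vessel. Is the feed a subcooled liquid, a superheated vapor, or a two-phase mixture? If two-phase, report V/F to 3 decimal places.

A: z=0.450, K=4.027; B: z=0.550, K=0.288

ΣzᵢKᵢ = 1.971; Σzᵢ/Kᵢ = 2.021.
Both exceed 1, so a two-phase solution exists.
Rachford–Rice: g(ψ) = Σ zᵢ(Kᵢ−1)/(1+ψ(Kᵢ−1)) = 0.
Iterate (Newton) starting at ψ = 0.36:
  ψ = 0.360: g = 0.1253, g' = -1.448 → ψ = 0.446
  ψ = 0.446: g = 0.0052, g' = -1.345 → ψ = 0.450
Converged at ψ = 0.450.

two-phase, V/F = 0.450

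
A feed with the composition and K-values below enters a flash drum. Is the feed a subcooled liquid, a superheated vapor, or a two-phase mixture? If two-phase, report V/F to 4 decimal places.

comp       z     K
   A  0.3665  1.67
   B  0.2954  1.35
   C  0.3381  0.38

two-phase, V/F = 0.4155

ΣzᵢKᵢ = 1.1393; Σzᵢ/Kᵢ = 1.3280.
Both exceed 1, so a two-phase solution exists.
Let ψ = V/F and solve Σ zᵢ(Kᵢ−1)/(1+ψ(Kᵢ−1)) = 0.
Newton–Raphson from ψ = 0.41:
  ψ = 0.4100: g = 0.00198, g' = -0.3626 → ψ = 0.4155
Converged at ψ = 0.4155.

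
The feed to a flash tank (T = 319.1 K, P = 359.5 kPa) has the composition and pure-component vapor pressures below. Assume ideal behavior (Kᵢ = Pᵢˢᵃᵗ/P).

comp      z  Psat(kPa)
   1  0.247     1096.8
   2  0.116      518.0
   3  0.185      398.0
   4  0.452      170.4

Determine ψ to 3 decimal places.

ψ = 0.477

Raoult's law: Kᵢ = Pᵢˢᵃᵗ/P = Pᵢˢᵃᵗ/359.5.
  K_1 = 1096.8/359.5 = 3.05090, K_2 = 518.0/359.5 = 1.44089, K_3 = 398.0/359.5 = 1.10709, K_4 = 170.4/359.5 = 0.47399
Material balance + equilibrium reduce to Σ zᵢ(Kᵢ−1)/(1+ψ(Kᵢ−1)) = 0.
Check two-phase: ΣzᵢKᵢ = 1.340 > 1 and Σzᵢ/Kᵢ = 1.282 > 1, so g(0) = 0.340 > 0 and g(1) = -0.282 < 0.
Iterate (Newton) starting at ψ = 0.56:
  ψ = 0.560: g = -0.0415, g' = -0.493 → ψ = 0.476
  ψ = 0.476: g = 0.0004, g' = -0.506 → ψ = 0.477
Converged at ψ = 0.477.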